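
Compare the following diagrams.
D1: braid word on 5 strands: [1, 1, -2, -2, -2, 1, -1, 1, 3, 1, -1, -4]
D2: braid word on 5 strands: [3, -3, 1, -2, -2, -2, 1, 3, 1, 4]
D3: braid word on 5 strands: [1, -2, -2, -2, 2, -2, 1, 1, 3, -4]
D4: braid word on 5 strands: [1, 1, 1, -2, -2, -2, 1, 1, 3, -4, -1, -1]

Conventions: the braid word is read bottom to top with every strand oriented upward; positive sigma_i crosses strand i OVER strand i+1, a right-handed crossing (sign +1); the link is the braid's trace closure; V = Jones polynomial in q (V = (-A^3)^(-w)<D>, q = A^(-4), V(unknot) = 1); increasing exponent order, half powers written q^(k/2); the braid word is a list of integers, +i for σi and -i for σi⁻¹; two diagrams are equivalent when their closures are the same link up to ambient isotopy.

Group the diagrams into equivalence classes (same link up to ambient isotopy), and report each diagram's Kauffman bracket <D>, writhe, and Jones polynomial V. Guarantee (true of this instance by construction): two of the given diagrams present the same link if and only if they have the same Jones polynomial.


classes: {D1, D2, D3, D4}
V(D1) = -q^-3 + q^-2 - q^-1 + 3 - q + q^2 - q^3  [12 crossings, <D> = -A^-12 + A^-8 - A^-4 + 3 - A^4 + A^8 - A^12, w = 0]
V(D2) = -q^-3 + q^-2 - q^-1 + 3 - q + q^2 - q^3  [10 crossings, <D> = -A^-6 + A^-2 - A^2 + 3A^6 - A^10 + A^14 - A^18, w = +2]
V(D3) = -q^-3 + q^-2 - q^-1 + 3 - q + q^2 - q^3  (w 0, c 10, <D> = -A^-12 + A^-8 - A^-4 + 3 - A^4 + A^8 - A^12)
V(D4) = -q^-3 + q^-2 - q^-1 + 3 - q + q^2 - q^3  [12 crossings, <D> = -A^-12 + A^-8 - A^-4 + 3 - A^4 + A^8 - A^12, w = 0]
note: all 4 diagrams share one V(q), hence one class


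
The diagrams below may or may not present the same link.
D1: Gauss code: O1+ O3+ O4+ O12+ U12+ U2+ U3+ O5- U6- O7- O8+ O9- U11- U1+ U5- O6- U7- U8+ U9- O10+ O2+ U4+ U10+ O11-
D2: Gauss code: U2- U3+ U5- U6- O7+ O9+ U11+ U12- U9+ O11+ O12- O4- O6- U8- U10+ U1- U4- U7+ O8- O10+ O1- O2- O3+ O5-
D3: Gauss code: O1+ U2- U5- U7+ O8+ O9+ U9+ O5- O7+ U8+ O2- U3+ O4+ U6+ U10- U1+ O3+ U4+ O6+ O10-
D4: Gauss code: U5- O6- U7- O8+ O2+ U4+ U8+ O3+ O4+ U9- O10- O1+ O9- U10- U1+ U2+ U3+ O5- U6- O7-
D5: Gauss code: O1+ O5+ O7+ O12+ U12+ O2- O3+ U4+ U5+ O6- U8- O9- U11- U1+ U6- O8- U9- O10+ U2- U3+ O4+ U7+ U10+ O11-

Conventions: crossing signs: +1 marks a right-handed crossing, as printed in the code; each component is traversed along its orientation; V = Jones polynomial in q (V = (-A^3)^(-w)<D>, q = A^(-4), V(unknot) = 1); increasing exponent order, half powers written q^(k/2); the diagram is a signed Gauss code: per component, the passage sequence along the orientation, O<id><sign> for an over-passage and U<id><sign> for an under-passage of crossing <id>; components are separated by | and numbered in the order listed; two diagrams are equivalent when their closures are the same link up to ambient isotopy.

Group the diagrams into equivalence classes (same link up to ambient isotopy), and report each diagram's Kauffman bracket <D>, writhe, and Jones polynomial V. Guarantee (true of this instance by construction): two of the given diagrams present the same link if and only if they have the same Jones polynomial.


classes: {D1, D4, D5} | {D2} | {D3}
V(D1) = -q^-3 + q^-2 - q^-1 + 3 - q + q^2 - q^3  [12 crossings, <D> = -A^-6 + A^-2 - A^2 + 3A^6 - A^10 + A^14 - A^18, w = +2]
V(D2) = 1  (w -2, c 12, <D> = A^-6)
D3 (bracket -A^-4 + 1 + A^8; 10 crossings at w = +4): V = q + q^3 - q^4
V(D4) = -q^-3 + q^-2 - q^-1 + 3 - q + q^2 - q^3  (w 0, c 10, <D> = -A^-12 + A^-8 - A^-4 + 3 - A^4 + A^8 - A^12)
V(D5) = -q^-3 + q^-2 - q^-1 + 3 - q + q^2 - q^3  [12 crossings, <D> = -A^-6 + A^-2 - A^2 + 3A^6 - A^10 + A^14 - A^18, w = +2]
insight: comparing 5 Jones polynomials yields 3 groups


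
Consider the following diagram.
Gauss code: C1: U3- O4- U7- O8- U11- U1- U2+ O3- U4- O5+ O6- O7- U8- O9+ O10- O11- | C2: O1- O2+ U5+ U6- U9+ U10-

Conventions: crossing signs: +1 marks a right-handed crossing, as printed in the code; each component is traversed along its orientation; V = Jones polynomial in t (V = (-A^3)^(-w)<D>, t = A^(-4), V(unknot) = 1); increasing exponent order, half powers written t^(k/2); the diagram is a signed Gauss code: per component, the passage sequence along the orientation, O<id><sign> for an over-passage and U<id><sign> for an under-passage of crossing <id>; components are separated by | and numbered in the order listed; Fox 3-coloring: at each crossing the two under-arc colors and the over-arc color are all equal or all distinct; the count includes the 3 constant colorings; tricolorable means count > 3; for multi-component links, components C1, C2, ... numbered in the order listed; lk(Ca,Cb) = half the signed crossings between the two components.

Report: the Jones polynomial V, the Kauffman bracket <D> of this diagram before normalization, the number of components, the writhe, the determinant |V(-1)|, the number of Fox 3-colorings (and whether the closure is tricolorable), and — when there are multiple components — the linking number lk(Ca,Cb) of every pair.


Jones polynomial: V(t) = t^(-15/2) - t^(-7/2) - t^(-5/2) - t^(-3/2)
<D> = A^-9 + A^-5 + A^-1 - A^15; writhe -5
components 2, writhe -5 (11 crossings)
linking number lk(C1,C2) = 0
3-colorings: 9 of 3^11, det 0 — tricolorable
note: every pair of the 2 components has lk = 0


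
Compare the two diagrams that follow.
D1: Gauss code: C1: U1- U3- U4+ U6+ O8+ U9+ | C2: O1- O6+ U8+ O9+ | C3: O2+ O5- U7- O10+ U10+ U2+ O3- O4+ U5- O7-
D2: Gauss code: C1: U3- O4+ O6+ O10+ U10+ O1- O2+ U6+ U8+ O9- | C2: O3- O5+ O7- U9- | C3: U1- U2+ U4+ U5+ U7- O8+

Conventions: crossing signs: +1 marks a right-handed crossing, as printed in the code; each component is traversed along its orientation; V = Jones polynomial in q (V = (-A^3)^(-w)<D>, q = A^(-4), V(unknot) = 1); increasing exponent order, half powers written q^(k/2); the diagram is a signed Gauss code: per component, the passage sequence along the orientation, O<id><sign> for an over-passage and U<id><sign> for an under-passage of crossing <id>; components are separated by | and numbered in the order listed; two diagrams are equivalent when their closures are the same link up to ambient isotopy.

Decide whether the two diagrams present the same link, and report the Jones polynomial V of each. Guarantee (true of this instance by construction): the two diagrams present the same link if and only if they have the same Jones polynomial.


equivalent: no
D1 (bracket A^-6 + A^-2 + A^2 + A^6; 10 crossings at w = +2): V = 1 + q + q^2 + q^3
V(D2) = q^-2 + 2 + q^2  (w +2, c 10, <D> = A^-2 + 2A^6 + A^14)
key observation: 2 classes among 2 diagrams; unequal V(q) rules out equality


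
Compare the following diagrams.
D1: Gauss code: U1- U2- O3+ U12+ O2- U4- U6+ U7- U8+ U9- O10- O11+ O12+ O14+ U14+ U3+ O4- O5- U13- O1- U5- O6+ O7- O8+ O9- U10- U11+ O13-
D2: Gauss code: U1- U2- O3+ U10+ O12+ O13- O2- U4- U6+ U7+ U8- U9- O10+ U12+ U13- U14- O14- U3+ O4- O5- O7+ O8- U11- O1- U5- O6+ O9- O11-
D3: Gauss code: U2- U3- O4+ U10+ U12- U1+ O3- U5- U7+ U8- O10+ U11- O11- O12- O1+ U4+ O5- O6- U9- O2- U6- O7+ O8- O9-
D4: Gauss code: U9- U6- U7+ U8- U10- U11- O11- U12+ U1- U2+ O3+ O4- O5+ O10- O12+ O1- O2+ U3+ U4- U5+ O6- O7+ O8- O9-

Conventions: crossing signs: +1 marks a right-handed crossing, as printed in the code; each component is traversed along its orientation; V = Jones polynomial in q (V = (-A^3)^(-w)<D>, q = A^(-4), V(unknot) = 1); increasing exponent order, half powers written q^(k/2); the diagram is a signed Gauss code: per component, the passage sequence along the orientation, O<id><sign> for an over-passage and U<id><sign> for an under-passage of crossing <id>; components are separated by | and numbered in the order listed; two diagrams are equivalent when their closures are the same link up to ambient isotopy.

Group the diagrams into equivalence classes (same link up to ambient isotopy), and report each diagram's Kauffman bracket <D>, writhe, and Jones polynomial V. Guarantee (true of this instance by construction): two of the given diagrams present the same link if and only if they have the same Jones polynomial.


classes: {D1, D2, D3} | {D4}
V(D1) = -q^-6 + 2q^-5 - 2q^-4 + 3q^-3 - 3q^-2 + 2q^-1 - 1 + q  [14 crossings, <D> = A^-10 - A^-6 + 2A^-2 - 3A^2 + 3A^6 - 2A^10 + 2A^14 - A^18, w = -2]
V(D2) = -q^-6 + 2q^-5 - 2q^-4 + 3q^-3 - 3q^-2 + 2q^-1 - 1 + q  (w -4, c 14, <D> = A^-16 - A^-12 + 2A^-8 - 3A^-4 + 3 - 2A^4 + 2A^8 - A^12)
V(D3) = -q^-6 + 2q^-5 - 2q^-4 + 3q^-3 - 3q^-2 + 2q^-1 - 1 + q  (w -4, c 12, <D> = A^-16 - A^-12 + 2A^-8 - 3A^-4 + 3 - 2A^4 + 2A^8 - A^12)
D4 (bracket A^-6; 12 crossings at w = -2): V = 1
insight: 2 classes among 4 diagrams; unequal V(q) rules out equality


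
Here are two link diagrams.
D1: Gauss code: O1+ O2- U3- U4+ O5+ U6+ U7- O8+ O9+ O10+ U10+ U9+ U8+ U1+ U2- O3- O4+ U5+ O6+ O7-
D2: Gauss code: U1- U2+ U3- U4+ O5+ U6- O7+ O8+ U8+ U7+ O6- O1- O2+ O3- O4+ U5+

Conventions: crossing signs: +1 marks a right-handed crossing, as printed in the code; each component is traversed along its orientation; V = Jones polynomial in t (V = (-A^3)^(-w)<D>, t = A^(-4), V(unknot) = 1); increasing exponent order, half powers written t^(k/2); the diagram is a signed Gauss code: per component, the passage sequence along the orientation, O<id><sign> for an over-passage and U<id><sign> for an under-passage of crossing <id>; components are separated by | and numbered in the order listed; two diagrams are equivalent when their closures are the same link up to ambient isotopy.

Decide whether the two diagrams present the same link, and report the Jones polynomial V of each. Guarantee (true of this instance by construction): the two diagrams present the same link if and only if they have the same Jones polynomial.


equivalent: yes
D1 (bracket A^12; 10 crossings at w = +4): V = 1
V(D2) = 1  (w +2, c 8, <D> = A^6)
key observation: one V(t) for all 2 diagrams — one class (guaranteed)


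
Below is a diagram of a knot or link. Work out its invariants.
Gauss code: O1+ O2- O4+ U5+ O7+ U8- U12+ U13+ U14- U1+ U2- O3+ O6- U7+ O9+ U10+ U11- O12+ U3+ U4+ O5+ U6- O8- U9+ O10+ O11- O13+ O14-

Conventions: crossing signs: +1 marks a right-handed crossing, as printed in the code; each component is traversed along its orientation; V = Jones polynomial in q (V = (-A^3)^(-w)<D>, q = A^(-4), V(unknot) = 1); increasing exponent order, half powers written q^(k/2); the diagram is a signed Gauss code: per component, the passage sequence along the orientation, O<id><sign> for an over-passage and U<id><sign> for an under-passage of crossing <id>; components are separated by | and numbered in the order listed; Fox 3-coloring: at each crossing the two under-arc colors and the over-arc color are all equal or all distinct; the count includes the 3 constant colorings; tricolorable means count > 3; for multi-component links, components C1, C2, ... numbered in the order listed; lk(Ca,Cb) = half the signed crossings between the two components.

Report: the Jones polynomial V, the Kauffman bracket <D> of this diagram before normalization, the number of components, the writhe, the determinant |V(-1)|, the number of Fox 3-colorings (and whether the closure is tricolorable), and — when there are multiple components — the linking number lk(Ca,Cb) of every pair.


V(q) = 2q - 2q^2 + 3q^3 - 3q^4 + 2q^5 - 2q^6 + q^7
bracket: A^-16 - 2A^-12 + 2A^-8 - 3A^-4 + 3 - 2A^4 + 2A^8, w = +4
1 component, writhe +4, over 14 crossings
det 15, colorings 9 of 3^14 — tricolorable
observation: the span of V is 6, forcing >= 6 crossings in any diagram


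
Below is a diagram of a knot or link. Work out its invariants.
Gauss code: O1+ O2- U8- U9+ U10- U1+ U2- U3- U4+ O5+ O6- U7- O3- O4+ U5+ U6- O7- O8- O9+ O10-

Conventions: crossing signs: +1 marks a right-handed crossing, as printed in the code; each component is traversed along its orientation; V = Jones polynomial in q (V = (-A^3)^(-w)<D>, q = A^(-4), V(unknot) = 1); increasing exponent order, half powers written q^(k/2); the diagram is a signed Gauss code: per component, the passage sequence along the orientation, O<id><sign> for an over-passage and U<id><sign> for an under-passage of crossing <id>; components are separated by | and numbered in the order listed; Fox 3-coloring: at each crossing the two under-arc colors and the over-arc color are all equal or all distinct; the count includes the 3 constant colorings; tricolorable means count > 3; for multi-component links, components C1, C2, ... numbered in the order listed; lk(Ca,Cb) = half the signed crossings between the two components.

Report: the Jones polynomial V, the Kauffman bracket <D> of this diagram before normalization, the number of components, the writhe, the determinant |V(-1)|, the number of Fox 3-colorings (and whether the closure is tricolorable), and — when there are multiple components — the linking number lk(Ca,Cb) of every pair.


Jones polynomial: V(q) = 1
<D> = A^-6; writhe -2
components 1, writhe -2 (10 crossings)
3-colorings: 3 of 3^10, det 1 — not tricolorable
note: w = -2 shifts under R1 moves; the (-A^3)^(2) factor cancels that in V


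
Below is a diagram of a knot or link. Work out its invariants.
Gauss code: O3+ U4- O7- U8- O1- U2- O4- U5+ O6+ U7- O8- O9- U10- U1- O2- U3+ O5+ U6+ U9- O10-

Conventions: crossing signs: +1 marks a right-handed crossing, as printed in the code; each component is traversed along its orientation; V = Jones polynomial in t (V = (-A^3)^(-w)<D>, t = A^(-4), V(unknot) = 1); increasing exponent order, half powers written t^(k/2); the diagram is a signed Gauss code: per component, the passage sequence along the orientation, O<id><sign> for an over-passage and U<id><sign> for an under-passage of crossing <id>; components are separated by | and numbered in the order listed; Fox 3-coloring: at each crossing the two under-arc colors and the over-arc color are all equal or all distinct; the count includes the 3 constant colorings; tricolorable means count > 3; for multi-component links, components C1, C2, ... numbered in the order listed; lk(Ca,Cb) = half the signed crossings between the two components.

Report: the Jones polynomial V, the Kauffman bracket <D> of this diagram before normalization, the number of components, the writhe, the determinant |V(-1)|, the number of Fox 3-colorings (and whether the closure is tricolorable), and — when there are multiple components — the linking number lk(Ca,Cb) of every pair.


V(t) = -t^-8 + 3t^-7 - 5t^-6 + 6t^-5 - 7t^-4 + 7t^-3 - 5t^-2 + 4t^-1 - 1
bracket: -A^-12 + 4A^-8 - 5A^-4 + 7 - 7A^4 + 6A^8 - 5A^12 + 3A^16 - A^20, w = -4
1 component, writhe -4, over 10 crossings
det 39, colorings 9 of 3^10 — tricolorable
observation: |V(-1)| = 39: so tricolorable, since 3 divides 39


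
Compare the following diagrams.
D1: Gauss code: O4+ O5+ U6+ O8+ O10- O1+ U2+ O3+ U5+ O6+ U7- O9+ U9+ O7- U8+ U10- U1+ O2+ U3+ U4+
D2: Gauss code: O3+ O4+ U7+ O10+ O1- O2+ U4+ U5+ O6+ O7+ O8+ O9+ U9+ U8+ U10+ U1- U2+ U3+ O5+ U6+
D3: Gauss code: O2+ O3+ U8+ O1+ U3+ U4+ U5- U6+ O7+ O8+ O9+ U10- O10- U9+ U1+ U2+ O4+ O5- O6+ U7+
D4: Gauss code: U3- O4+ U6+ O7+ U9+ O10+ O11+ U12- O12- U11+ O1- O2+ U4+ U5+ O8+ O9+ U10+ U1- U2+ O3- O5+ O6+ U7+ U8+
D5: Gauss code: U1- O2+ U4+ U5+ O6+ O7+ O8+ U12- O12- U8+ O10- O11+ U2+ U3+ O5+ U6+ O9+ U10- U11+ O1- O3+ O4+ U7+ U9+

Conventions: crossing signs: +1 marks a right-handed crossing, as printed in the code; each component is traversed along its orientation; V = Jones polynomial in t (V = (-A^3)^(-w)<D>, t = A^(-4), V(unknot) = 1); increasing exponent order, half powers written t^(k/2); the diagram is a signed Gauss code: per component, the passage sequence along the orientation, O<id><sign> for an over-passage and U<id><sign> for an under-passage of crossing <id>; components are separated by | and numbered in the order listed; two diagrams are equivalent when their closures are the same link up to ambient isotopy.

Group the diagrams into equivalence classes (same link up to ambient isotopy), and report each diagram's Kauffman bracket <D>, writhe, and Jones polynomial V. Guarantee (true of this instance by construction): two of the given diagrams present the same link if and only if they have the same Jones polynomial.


equivalence classes: {D1, D2, D3, D4, D5}
D1 (bracket -A^-10 + A^-6 - A^-2 + A^2 + A^10; 10 crossings at w = +6): V = t^2 + t^4 - t^5 + t^6 - t^7
D2 (bracket -A^-4 + 1 - A^4 + A^8 + A^16; 10 crossings at w = +8): V = t^2 + t^4 - t^5 + t^6 - t^7
D3 (bracket -A^-10 + A^-6 - A^-2 + A^2 + A^10; 10 crossings at w = +6): V = t^2 + t^4 - t^5 + t^6 - t^7
D4 (bracket -A^-10 + A^-6 - A^-2 + A^2 + A^10; 12 crossings at w = +6): V = t^2 + t^4 - t^5 + t^6 - t^7
D5 (bracket -A^-10 + A^-6 - A^-2 + A^2 + A^10; 12 crossings at w = +6): V = t^2 + t^4 - t^5 + t^6 - t^7
key observation: all 5 diagrams share one V(t), hence one class


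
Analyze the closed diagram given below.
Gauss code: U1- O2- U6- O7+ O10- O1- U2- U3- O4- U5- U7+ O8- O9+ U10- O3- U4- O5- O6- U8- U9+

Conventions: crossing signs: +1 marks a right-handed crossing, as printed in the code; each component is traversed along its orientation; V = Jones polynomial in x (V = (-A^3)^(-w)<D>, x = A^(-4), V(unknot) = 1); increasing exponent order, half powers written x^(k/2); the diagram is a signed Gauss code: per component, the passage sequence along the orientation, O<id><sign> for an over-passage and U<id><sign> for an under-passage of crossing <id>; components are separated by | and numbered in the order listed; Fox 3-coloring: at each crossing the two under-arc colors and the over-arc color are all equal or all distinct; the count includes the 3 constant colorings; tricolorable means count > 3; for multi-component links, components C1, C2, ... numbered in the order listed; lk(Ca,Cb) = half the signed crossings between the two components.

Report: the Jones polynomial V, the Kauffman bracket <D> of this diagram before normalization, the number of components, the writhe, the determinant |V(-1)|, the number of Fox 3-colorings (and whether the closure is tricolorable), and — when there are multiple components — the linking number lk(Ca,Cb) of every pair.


V = x^-8 - 2x^-7 + x^-6 - 2x^-5 + 2x^-4 + x^-2
<D> = A^-10 + 2A^-2 - 2A^2 + A^6 - 2A^10 + A^14 (w = -6)
1 component over 10 crossings, w = -6
27 Fox colorings among 3^10, |V(-1)| = 9: tricolorable
why: V spans 6 powers of x: at least 6 crossings in any diagram


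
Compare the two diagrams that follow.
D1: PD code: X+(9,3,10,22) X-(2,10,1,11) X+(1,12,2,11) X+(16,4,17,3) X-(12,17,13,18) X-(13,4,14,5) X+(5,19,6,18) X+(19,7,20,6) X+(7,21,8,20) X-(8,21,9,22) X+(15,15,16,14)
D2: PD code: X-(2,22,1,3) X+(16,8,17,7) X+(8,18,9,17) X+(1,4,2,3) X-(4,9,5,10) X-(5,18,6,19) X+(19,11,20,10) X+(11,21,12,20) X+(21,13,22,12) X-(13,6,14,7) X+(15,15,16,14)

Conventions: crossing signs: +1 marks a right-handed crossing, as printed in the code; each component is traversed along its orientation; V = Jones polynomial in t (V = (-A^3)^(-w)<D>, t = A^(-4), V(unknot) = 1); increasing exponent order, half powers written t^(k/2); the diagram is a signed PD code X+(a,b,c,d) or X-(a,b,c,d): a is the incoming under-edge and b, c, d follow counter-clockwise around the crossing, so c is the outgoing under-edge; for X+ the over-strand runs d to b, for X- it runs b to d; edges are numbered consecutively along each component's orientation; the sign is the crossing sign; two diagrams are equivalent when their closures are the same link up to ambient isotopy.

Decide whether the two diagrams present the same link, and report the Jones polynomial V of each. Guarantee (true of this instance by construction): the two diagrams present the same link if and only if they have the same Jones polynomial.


equivalent: yes
D1 (bracket -A^-9 + A^-1 + A^3 + A^7; 11 crossings at w = +3): V = -t^(1/2) - t^(3/2) - t^(5/2) + t^(9/2)
V(D2) = -t^(1/2) - t^(3/2) - t^(5/2) + t^(9/2)  (w +3, c 11, <D> = -A^-9 + A^-1 + A^3 + A^7)
key observation: from 11 to 11 crossings by R-moves: one link, two diagrams


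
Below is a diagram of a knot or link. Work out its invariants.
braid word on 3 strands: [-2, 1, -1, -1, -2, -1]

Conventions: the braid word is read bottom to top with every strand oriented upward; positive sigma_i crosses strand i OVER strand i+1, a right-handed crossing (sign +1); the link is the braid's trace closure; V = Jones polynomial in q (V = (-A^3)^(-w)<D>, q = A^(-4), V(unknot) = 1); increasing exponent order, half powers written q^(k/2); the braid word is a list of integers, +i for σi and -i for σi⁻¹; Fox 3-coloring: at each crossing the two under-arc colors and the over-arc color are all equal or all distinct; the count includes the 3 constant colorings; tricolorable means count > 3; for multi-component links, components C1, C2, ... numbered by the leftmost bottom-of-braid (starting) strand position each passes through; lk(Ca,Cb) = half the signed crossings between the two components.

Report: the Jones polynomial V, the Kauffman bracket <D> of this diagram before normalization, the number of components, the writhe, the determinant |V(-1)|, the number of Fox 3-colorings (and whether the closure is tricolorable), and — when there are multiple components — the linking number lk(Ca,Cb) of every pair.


Jones polynomial: V(q) = -q^-4 + q^-3 + q^-1
<D> = A^-8 + 1 - A^4; writhe -4
components 1, writhe -4 (6 crossings)
3-colorings: 9 of 3^6, det 3 — tricolorable
note: |V(-1)| = 3: so tricolorable, since 3 divides 3


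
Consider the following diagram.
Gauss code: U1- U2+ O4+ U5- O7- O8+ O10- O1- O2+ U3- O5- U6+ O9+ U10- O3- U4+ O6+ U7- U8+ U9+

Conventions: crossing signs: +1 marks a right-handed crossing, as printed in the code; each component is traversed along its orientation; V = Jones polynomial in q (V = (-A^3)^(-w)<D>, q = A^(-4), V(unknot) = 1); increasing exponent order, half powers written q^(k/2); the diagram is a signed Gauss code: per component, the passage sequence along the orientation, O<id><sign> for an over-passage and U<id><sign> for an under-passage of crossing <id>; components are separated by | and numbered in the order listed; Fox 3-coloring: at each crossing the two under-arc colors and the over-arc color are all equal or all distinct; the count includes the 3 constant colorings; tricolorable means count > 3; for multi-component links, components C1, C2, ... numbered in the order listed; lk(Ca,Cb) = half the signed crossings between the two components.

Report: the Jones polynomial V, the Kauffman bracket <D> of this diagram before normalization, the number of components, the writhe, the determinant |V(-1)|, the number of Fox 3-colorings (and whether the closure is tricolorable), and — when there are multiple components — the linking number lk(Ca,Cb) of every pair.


V(q) = -q^-3 + 2q^-2 - 2q^-1 + 3 - 2q + 2q^2 - q^3
bracket: -A^-12 + 2A^-8 - 2A^-4 + 3 - 2A^4 + 2A^8 - A^12, w = 0
1 component, writhe 0, over 10 crossings
det 13, colorings 3 of 3^10 — not tricolorable
observation: V is palindromic (span 6, det 13): q -> 1/q fixes it; necessary, not sufficient, for amphichirality


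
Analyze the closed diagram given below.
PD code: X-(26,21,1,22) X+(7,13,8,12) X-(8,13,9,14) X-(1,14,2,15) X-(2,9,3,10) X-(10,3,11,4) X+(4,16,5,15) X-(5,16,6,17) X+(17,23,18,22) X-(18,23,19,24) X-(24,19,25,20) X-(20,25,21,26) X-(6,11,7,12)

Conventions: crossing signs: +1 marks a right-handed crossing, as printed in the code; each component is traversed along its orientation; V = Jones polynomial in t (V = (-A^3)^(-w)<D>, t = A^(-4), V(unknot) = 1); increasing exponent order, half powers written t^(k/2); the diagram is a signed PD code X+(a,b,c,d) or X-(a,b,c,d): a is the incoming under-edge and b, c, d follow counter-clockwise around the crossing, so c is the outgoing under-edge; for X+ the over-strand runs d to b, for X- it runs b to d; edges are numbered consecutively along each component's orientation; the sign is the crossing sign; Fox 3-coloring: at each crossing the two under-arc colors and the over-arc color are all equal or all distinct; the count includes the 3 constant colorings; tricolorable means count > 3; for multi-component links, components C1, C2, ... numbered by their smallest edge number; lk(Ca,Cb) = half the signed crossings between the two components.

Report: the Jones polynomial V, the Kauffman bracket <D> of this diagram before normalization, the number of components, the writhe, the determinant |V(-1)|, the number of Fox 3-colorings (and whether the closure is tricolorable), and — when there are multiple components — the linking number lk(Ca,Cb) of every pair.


Jones polynomial: V(t) = t^-8 - 2t^-7 + t^-6 - 2t^-5 + 2t^-4 + t^-2
<D> = -A^-13 - 2A^-5 + 2A^-1 - A^3 + 2A^7 - A^11; writhe -7
components 1, writhe -7 (13 crossings)
3-colorings: 27 of 3^13, det 9 — tricolorable
note: the span of V is 6, forcing >= 6 crossings in any diagram


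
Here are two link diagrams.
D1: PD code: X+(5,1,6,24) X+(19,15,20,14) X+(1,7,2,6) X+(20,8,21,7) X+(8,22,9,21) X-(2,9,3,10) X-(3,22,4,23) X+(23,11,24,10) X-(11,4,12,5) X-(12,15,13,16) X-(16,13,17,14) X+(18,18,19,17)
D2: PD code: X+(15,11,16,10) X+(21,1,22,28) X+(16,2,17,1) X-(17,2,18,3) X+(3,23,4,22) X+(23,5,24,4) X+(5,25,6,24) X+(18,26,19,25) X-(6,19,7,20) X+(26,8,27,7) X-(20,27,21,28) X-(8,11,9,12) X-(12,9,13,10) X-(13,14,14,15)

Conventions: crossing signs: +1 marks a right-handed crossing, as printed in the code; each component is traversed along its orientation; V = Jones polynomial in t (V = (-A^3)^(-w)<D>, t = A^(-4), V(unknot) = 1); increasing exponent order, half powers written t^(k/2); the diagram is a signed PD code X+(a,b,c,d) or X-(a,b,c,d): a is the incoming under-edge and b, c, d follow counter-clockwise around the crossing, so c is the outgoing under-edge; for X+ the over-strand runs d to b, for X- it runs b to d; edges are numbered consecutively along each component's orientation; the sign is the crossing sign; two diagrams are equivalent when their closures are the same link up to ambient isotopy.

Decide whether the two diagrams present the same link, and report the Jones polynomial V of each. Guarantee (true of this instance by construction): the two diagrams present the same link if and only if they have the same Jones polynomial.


same link: no
V(D1) = t^-1 - 1 + 2t - 2t^2 + 2t^3 - 2t^4 + t^5  [12 crossings, <D> = A^-14 - 2A^-10 + 2A^-6 - 2A^-2 + 2A^2 - A^6 + A^10, w = +2]
V(D2) = t - t^2 + 2t^3 - t^4 + t^5 - t^6  [14 crossings, <D> = -A^-18 + A^-14 - A^-10 + 2A^-6 - A^-2 + A^2, w = +2]
insight: 2 classes among 2 diagrams; unequal V(t) rules out equality


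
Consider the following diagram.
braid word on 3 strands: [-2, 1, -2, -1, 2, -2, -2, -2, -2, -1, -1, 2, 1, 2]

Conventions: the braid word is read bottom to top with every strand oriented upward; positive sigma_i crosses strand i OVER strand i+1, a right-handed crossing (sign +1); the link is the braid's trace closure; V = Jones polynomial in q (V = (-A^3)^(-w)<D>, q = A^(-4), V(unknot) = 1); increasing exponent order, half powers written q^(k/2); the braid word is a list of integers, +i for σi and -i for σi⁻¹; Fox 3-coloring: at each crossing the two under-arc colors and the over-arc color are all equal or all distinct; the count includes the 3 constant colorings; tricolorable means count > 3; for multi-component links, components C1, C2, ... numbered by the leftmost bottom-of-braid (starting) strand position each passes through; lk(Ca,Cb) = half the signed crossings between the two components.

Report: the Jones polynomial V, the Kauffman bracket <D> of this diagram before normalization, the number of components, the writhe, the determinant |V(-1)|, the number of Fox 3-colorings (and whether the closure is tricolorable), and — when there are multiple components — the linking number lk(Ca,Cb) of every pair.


V = -q^-4 + q^-3 + q^-1
<D> = A^-8 + 1 - A^4 (w = -4)
1 component over 14 crossings, w = -4
9 Fox colorings among 3^14, |V(-1)| = 3: tricolorable
why: free reduction leaves σ2⁻¹ σ1 σ2⁻¹ σ1⁻¹ σ2⁻¹ σ2⁻¹ σ2⁻¹ σ1⁻¹ σ1⁻¹ σ2 σ1 σ2 of the original 14 letters


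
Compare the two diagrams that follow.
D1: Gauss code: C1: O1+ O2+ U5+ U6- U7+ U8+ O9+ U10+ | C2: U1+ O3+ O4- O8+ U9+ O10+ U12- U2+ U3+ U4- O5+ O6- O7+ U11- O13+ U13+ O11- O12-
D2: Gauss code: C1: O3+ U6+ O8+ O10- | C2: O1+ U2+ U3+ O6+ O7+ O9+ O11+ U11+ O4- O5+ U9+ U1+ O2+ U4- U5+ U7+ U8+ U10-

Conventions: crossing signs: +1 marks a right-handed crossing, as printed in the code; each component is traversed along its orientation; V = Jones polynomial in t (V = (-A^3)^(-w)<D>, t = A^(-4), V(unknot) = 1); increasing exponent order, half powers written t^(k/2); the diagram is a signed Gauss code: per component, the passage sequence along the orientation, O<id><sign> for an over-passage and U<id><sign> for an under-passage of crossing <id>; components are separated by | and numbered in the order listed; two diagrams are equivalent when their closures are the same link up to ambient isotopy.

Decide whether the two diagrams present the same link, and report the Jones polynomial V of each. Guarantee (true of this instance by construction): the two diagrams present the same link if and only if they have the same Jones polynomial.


same link: no
V(D1) = -t^(3/2) + t^(5/2) - 2t^(7/2) + 2t^(9/2) - 2t^(11/2) + t^(13/2) - t^(15/2)  [13 crossings, <D> = A^-15 - A^-11 + 2A^-7 - 2A^-3 + 2A - A^5 + A^9, w = +5]
D2 (bracket -A^-5 + A^-1 - A^3 + 2A^7 + A^15; 11 crossings at w = +7): V = -t^(3/2) - 2t^(7/2) + t^(9/2) - t^(11/2) + t^(13/2)
note: 2 classes among 2 diagrams; unequal V(t) rules out equality


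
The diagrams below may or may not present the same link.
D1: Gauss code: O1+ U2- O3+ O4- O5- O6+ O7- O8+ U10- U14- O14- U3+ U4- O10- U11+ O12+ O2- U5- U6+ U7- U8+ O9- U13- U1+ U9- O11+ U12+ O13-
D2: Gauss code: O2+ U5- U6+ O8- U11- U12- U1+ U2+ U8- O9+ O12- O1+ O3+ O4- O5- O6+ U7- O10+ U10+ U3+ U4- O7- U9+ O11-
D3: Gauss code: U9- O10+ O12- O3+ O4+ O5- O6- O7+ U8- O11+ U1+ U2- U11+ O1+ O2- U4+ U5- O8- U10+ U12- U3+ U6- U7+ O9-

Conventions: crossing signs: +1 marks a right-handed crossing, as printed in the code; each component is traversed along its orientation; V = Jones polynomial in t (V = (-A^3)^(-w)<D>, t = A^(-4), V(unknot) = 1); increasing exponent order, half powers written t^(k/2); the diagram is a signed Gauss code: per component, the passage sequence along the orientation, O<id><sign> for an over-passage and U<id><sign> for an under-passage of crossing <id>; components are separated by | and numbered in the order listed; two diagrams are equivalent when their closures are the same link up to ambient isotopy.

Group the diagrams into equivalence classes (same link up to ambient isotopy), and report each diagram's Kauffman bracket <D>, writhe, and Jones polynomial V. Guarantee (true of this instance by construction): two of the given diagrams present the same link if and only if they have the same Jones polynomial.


equivalence classes: {D1, D2, D3}
D1 (bracket A^-6; 14 crossings at w = -2): V = 1
D2 (bracket 1; 12 crossings at w = 0): V = 1
D3 (bracket 1; 12 crossings at w = 0): V = 1
key observation: one V(t) for all 3 diagrams — one class (guaranteed)


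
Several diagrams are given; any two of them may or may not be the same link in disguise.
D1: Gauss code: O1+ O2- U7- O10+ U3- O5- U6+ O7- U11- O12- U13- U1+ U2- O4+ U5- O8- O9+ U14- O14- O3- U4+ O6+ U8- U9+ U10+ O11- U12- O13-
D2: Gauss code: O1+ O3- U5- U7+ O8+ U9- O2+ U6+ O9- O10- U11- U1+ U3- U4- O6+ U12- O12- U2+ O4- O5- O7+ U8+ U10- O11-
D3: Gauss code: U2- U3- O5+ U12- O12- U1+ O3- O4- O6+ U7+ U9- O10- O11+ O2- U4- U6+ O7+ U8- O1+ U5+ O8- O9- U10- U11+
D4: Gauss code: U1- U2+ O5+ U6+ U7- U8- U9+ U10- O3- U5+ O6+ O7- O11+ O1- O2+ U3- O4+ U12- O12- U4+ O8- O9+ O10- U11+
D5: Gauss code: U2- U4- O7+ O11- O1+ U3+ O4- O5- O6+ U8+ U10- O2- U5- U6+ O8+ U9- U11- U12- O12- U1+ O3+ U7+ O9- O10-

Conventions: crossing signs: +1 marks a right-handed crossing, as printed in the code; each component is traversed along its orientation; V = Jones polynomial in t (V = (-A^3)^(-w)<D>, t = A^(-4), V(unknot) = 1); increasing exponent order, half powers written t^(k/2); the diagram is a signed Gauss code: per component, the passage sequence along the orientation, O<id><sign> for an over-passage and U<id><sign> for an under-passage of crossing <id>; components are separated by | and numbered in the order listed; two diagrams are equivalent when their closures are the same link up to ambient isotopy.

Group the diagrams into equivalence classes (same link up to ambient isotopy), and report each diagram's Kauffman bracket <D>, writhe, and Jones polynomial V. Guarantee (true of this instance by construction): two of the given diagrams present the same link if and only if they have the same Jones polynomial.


grouping into links: {D1} | {D2, D3, D5} | {D4}
V(D1) = t^-7 - 3t^-6 + 5t^-5 - 7t^-4 + 8t^-3 - 8t^-2 + 7t^-1 - 4 + 3t - t^2  (w -4, c 14, <D> = -A^-20 + 3A^-16 - 4A^-12 + 7A^-8 - 8A^-4 + 8 - 7A^4 + 5A^8 - 3A^12 + A^16)
V(D2) = t^-4 - t^-3 + t^-2 - 2t^-1 + 2 - t + t^2  [12 crossings, <D> = A^-14 - A^-10 + 2A^-6 - 2A^-2 + A^2 - A^6 + A^10, w = -2]
V(D3) = t^-4 - t^-3 + t^-2 - 2t^-1 + 2 - t + t^2  (w -2, c 12, <D> = A^-14 - A^-10 + 2A^-6 - 2A^-2 + A^2 - A^6 + A^10)
D4 (bracket A^-8 - A^-4 + 1 - A^4 + A^8; 12 crossings at w = 0): V = t^-2 - t^-1 + 1 - t + t^2
V(D5) = t^-4 - t^-3 + t^-2 - 2t^-1 + 2 - t + t^2  (w -2, c 12, <D> = A^-14 - A^-10 + 2A^-6 - 2A^-2 + A^2 - A^6 + A^10)
why: 3 classes among 5 diagrams; unequal V(t) rules out equality


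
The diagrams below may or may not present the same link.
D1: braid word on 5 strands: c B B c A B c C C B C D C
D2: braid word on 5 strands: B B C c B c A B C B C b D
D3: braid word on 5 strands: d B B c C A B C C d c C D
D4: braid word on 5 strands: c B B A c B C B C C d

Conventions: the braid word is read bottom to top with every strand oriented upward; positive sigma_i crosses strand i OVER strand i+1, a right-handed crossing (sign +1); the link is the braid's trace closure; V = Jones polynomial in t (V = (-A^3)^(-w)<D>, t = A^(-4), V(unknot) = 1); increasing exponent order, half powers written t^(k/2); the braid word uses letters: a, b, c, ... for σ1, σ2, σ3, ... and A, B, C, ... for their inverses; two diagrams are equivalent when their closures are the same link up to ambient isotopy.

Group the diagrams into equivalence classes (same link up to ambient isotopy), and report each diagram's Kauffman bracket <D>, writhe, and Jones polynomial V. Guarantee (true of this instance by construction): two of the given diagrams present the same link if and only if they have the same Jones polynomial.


classes: {D1, D2, D3, D4}
V(D1) = t^(-13/2) - t^(-11/2) + t^(-9/2) - 2t^(-7/2) - t^(-3/2)  [13 crossings, <D> = A^-15 + 2A^-7 - A^-3 + A - A^5, w = -7]
V(D2) = t^(-13/2) - t^(-11/2) + t^(-9/2) - 2t^(-7/2) - t^(-3/2)  (w -7, c 13, <D> = A^-15 + 2A^-7 - A^-3 + A - A^5)
V(D3) = t^(-13/2) - t^(-11/2) + t^(-9/2) - 2t^(-7/2) - t^(-3/2)  (w -5, c 13, <D> = A^-9 + 2A^-1 - A^3 + A^7 - A^11)
D4 (bracket A^-9 + 2A^-1 - A^3 + A^7 - A^11; 11 crossings at w = -5): V = t^(-13/2) - t^(-11/2) + t^(-9/2) - 2t^(-7/2) - t^(-3/2)
insight: all 4 diagrams share one V(t), hence one class


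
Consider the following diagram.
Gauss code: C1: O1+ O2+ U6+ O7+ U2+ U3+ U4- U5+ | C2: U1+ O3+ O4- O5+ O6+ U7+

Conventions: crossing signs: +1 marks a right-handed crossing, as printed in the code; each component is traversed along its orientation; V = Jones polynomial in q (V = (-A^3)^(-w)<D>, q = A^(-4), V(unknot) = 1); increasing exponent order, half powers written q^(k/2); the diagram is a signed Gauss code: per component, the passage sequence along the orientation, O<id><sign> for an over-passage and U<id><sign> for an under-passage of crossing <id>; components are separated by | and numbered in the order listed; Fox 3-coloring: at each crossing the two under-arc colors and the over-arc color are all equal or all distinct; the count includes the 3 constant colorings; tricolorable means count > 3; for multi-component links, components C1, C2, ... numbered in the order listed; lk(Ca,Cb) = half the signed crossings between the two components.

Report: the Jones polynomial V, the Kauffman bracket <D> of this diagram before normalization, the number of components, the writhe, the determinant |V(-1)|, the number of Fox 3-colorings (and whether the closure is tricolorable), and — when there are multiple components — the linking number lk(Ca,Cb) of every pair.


V(q) = -q^(3/2) - q^(7/2) + q^(9/2) - q^(11/2)
bracket: A^-7 - A^-3 + A + A^9, w = +5
2 components, writhe +5, over 7 crossings
lk(C1,C2) = +2
det 4, colorings 3 of 3^7 — not tricolorable
observation: |V(-1)| = 4: so not tricolorable, since 3 does not divide 4


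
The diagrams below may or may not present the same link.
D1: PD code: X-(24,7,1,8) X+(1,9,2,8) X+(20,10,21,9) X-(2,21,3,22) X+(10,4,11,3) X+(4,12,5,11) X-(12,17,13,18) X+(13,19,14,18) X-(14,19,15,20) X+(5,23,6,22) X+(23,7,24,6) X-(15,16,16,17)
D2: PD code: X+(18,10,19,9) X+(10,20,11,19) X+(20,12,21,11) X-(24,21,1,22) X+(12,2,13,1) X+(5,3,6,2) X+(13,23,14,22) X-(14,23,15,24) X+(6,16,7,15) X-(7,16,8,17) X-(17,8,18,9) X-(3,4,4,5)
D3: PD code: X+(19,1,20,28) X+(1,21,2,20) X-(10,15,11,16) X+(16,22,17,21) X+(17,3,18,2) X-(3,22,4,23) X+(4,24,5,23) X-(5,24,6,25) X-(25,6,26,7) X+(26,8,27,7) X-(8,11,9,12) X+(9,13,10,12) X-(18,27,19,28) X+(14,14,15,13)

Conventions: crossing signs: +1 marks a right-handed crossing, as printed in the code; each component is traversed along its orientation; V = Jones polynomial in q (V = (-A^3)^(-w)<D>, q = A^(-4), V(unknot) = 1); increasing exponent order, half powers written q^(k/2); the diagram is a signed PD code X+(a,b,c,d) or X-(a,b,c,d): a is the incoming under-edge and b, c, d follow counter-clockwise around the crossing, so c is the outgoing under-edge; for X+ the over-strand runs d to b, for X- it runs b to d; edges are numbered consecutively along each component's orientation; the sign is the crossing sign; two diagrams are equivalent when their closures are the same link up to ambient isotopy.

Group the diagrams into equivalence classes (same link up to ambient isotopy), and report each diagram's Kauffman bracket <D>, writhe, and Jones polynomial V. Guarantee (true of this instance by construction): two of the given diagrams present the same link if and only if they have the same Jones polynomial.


classes: {D1} | {D2} | {D3}
V(D1) = q - q^2 + 2q^3 - q^4 + q^5 - q^6  [12 crossings, <D> = -A^-18 + A^-14 - A^-10 + 2A^-6 - A^-2 + A^2, w = +2]
V(D2) = q + q^3 - q^4  [12 crossings, <D> = -A^-10 + A^-6 + A^2, w = +2]
V(D3) = 1  [14 crossings, <D> = A^6, w = +2]
note: 3 values of V(q) split the 3 diagrams


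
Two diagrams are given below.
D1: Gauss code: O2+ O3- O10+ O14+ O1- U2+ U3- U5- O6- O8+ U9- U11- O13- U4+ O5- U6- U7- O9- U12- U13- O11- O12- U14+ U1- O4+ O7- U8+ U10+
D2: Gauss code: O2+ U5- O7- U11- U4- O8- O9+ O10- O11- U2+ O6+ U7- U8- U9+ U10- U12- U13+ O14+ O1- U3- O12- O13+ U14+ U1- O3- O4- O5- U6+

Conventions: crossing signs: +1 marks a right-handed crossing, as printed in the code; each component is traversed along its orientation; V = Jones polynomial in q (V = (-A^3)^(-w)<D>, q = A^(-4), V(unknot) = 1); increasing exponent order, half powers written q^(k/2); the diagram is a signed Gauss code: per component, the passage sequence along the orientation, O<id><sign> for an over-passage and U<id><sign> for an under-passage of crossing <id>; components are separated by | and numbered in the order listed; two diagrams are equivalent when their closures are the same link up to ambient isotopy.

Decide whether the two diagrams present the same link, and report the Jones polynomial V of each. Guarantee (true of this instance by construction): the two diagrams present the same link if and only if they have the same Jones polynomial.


same link: no
V(D1) = -q^-6 + q^-5 - q^-4 + 2q^-3 - q^-2 + q^-1  [14 crossings, <D> = A^-8 - A^-4 + 2 - A^4 + A^8 - A^12, w = -4]
D2 (bracket A^-16 - A^-12 + 2A^-8 - 2A^-4 + 2 - 2A^4 + A^8; 14 crossings at w = -4): V = q^-5 - 2q^-4 + 2q^-3 - 2q^-2 + 2q^-1 - 1 + q
note: V(q) takes 2 values over 2 diagrams, fixing the grouping


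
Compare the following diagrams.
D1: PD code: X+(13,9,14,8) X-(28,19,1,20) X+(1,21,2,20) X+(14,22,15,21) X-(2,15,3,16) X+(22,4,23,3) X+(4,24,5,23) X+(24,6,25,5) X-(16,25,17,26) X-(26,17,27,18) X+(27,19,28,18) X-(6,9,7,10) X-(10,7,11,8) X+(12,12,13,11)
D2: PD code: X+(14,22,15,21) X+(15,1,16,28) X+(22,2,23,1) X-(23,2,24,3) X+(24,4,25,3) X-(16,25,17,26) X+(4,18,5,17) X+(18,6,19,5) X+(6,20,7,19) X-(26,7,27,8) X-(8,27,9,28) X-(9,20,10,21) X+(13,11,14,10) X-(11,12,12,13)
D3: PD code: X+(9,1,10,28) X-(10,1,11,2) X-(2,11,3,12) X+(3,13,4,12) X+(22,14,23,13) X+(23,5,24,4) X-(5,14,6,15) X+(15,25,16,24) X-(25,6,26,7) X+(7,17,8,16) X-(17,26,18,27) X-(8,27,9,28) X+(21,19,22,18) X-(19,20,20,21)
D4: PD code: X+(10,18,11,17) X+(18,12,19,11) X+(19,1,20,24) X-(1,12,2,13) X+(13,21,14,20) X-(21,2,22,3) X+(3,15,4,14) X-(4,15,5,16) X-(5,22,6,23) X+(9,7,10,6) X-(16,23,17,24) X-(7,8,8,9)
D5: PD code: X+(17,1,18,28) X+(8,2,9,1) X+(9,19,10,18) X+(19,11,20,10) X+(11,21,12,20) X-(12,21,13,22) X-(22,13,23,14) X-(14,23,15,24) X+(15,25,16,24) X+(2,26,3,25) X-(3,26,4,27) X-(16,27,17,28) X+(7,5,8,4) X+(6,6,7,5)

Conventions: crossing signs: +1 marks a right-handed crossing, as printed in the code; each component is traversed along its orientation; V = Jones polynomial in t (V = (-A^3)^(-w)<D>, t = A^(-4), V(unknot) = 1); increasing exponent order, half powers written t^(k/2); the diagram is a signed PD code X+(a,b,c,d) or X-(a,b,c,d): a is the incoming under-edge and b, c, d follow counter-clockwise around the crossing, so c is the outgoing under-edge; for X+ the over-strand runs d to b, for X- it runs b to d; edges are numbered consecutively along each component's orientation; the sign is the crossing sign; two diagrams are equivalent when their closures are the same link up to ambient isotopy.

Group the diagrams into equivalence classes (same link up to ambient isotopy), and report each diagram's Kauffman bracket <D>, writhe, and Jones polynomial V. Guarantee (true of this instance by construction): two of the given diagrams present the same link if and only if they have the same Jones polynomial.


equivalence classes: {D1, D2} | {D3, D4} | {D5}
D1 (bracket A^-14 - 2A^-10 + 2A^-6 - 2A^-2 + 2A^2 - A^6 + A^10; 14 crossings at w = +2): V = t^-1 - 1 + 2t - 2t^2 + 2t^3 - 2t^4 + t^5
D2 (bracket A^-14 - 2A^-10 + 2A^-6 - 2A^-2 + 2A^2 - A^6 + A^10; 14 crossings at w = +2): V = t^-1 - 1 + 2t - 2t^2 + 2t^3 - 2t^4 + t^5
V(D3) = -t^-3 + 2t^-2 - 2t^-1 + 3 - 2t + 2t^2 - t^3  [14 crossings, <D> = -A^-12 + 2A^-8 - 2A^-4 + 3 - 2A^4 + 2A^8 - A^12, w = 0]
D4 (bracket -A^-12 + 2A^-8 - 2A^-4 + 3 - 2A^4 + 2A^8 - A^12; 12 crossings at w = 0): V = -t^-3 + 2t^-2 - 2t^-1 + 3 - 2t + 2t^2 - t^3
D5 (bracket A^12; 14 crossings at w = +4): V = 1
key observation: 3 classes among 5 diagrams; unequal V(t) rules out equality
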